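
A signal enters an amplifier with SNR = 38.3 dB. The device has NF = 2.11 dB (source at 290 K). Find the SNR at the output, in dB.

36.19 dB

By definition F = SNR_in/SNR_out, so in dB: SNR_out = SNR_in − NF
SNR_out = 38.3 − 2.11 = 36.19 dB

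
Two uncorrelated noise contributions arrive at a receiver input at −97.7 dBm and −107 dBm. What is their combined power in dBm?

−97.2 dBm

Convert to linear, add, convert back:
P₁ = 1.70×10⁻¹³ W, P₂ = 2.00×10⁻¹⁴ W
P_tot = 1.90×10⁻¹³ W → 10 log₁₀(P_tot / 10⁻³) = −97.2 dBm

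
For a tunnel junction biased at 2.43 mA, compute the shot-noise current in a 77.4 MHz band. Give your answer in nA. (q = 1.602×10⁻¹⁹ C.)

245 nA

I_n = √(2qI·B)
2qI·B = 2 × 1.602×10⁻¹⁹ × 2.43×10⁻³ × 7.74×10⁷ = 6.03×10⁻¹⁴ A²
I_n = √(6.03×10⁻¹⁴) = 2.45×10⁻⁷ A = 245 nA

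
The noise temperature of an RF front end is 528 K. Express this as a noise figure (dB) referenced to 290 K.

4.50 dB

F = 1 + T_e/T₀ = 1 + 528/290 = 2.82069
NF = 10 log₁₀(2.82069) = 4.50 dB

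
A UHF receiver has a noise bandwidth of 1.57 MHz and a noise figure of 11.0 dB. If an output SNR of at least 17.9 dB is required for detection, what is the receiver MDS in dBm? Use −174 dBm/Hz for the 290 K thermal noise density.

−83.1 dBm

Sensitivity = −174 + 10 log₁₀(B) + NF + SNR_min
= −174 + 61.96 + 11.0 + 17.9
= −83.14 dBm → −83.1 dBm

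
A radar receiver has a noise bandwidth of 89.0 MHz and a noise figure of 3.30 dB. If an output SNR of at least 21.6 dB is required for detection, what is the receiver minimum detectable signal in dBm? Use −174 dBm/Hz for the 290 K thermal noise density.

Sensitivity = −174 + 10 log₁₀(B) + NF + SNR_min
= −174 + 79.49 + 3.30 + 21.6
= −69.61 dBm → −69.6 dBm

−69.6 dBm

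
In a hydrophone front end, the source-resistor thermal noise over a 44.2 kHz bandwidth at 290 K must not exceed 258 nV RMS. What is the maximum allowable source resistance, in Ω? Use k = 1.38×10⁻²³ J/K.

94.1 Ω

Johnson–Nyquist: V_n = √(4kTRB) ⇒ R = V_n² / (4kTB)
4kTB = 4 × 1.38×10⁻²³ × 290 × 4.42×10⁴ = 7.08×10⁻¹⁶
R = (2.58×10⁻⁷)² / 7.08×10⁻¹⁶ = 9.41×10¹ Ω = 94.1 Ω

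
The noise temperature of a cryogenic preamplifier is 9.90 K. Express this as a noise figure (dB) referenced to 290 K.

0.146 dB

F = 1 + T_e/T₀ = 1 + 9.90/290 = 1.03414
NF = 10 log₁₀(1.03414) = 0.146 dB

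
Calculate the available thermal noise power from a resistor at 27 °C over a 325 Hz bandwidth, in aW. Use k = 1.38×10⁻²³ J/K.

1.35 aW

T = 27 °C + 273.15 = 300.15 K
P_n = kTB = 1.38×10⁻²³ × 300.15 × 3.25×10² = 1.35×10⁻¹⁸ W = 1.35 aW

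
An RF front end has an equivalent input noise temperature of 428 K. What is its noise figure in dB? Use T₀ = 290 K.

3.94 dB

F = 1 + T_e/T₀ = 1 + 428/290 = 2.47586
NF = 10 log₁₀(2.47586) = 3.94 dB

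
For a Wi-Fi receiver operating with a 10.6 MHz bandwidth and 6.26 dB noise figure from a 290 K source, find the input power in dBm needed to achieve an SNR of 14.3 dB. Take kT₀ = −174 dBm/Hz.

Sensitivity = −174 + 10 log₁₀(B) + NF + SNR_min
= −174 + 70.25 + 6.26 + 14.3
= −83.19 dBm → −83.2 dBm

−83.2 dBm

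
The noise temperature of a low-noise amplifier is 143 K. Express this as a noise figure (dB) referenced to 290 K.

F = 1 + T_e/T₀ = 1 + 143/290 = 1.4931
NF = 10 log₁₀(1.4931) = 1.74 dB

1.74 dB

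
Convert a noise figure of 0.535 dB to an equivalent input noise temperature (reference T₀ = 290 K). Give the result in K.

F = 10^(0.535/10) = 1.1311
T_e = (F − 1)·T₀ = (1.1311 − 1) × 290 = 38.0 K

38.0 K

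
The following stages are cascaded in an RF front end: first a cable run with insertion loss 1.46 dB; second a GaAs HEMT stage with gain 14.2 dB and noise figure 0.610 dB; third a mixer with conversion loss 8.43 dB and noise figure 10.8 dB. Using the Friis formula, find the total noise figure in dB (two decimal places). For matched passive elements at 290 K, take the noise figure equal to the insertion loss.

3.42 dB

Convert to linear (a loss of L dB is a gain of −L dB): F_i = 10^(NF_i/10), G_i = 10^(G_i,dB/10)
  Stage 1: F_1 = 10^(1.46/10) = 1.400, G_1 = 10^(−1.46/10) = 0.7145
  Stage 2: F_2 = 10^(0.610/10) = 1.151, G_2 = 10^(14.2/10) = 26.30
  Stage 3: F_3 = 10^(10.8/10) = 12.02, G_3 = 10^(−8.43/10) = 0.1435
Friis cascade:
  F = 1.400 + (1.151 − 1)/0.7145 + (12.02 − 1)/18.79 = 2.197
NF = 10 log₁₀(2.197) = 3.42 dB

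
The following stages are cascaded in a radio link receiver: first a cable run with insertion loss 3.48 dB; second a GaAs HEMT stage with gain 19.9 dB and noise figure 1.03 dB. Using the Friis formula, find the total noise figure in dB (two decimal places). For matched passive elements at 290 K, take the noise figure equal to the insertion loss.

Convert to linear (a loss of L dB is a gain of −L dB): F_i = 10^(NF_i/10), G_i = 10^(G_i,dB/10)
  Stage 1: F_1 = 10^(3.48/10) = 2.228, G_1 = 10^(−3.48/10) = 0.4487
  Stage 2: F_2 = 10^(1.03/10) = 1.268, G_2 = 10^(19.9/10) = 97.72
Friis cascade:
  F = 2.228 + (1.268 − 1)/0.4487 = 2.825
NF = 10 log₁₀(2.825) = 4.51 dB

4.51 dB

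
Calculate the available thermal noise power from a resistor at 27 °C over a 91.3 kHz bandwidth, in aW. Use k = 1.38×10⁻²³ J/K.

T = 27 °C + 273.15 = 300.15 K
P_n = kTB = 1.38×10⁻²³ × 300.15 × 9.13×10⁴ = 3.78×10⁻¹⁶ W = 378 aW

378 aW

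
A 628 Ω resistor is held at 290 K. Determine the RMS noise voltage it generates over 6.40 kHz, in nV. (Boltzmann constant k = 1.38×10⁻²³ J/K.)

254 nV

V_n = √(4kTRB)
4kTRB = 4 × 1.38×10⁻²³ × 290 × 6.28×10² × 6.40×10³ = 6.43×10⁻¹⁴ V²
V_n = √(6.43×10⁻¹⁴) = 2.54×10⁻⁷ V = 254 nV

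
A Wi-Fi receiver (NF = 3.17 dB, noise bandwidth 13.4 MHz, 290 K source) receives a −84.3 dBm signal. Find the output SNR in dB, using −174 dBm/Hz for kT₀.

Noise floor: N = −174 + 10 log₁₀(B) + NF
10 log₁₀(1.34×10⁷) = 71.27 dB
N = −174 + 71.27 + 3.17 = −99.56 dBm
SNR = P_sig − N = −84.3 − (−99.56) = 15.26 dB → 15.3 dB

15.3 dB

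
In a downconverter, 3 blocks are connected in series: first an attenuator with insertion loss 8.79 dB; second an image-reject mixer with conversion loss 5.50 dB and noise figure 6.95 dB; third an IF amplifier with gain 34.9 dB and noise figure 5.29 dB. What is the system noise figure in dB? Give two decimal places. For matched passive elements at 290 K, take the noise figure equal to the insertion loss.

Convert to linear (a loss of L dB is a gain of −L dB): F_i = 10^(NF_i/10), G_i = 10^(G_i,dB/10)
  Stage 1: F_1 = 10^(8.79/10) = 7.568, G_1 = 10^(−8.79/10) = 0.1321
  Stage 2: F_2 = 10^(6.95/10) = 4.955, G_2 = 10^(−5.50/10) = 0.2818
  Stage 3: F_3 = 10^(5.29/10) = 3.381, G_3 = 10^(34.9/10) = 3090
Friis cascade:
  F = 7.568 + (4.955 − 1)/0.1321 + (3.381 − 1)/0.03724 = 101.4
NF = 10 log₁₀(101.4) = 20.06 dB

20.06 dB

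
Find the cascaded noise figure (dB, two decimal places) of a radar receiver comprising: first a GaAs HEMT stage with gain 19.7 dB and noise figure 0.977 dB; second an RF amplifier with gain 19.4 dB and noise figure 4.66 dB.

Convert to linear (a loss of L dB is a gain of −L dB): F_i = 10^(NF_i/10), G_i = 10^(G_i,dB/10)
  Stage 1: F_1 = 10^(0.977/10) = 1.252, G_1 = 10^(19.7/10) = 93.33
  Stage 2: F_2 = 10^(4.66/10) = 2.924, G_2 = 10^(19.4/10) = 87.10
Friis cascade:
  F = 1.252 + (2.924 − 1)/93.33 = 1.273
NF = 10 log₁₀(1.273) = 1.05 dB

1.05 dB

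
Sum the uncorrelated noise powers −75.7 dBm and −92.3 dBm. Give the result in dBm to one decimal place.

Convert to linear, add, convert back:
P₁ = 2.69×10⁻¹¹ W, P₂ = 5.89×10⁻¹³ W
P_tot = 2.75×10⁻¹¹ W → 10 log₁₀(P_tot / 10⁻³) = −75.6 dBm

−75.6 dBm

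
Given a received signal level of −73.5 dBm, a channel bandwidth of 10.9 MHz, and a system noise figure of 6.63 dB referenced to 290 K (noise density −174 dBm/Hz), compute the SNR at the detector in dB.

Noise floor: N = −174 + 10 log₁₀(B) + NF
10 log₁₀(1.09×10⁷) = 70.37 dB
N = −174 + 70.37 + 6.63 = −97.00 dBm
SNR = P_sig − N = −73.5 − (−97.00) = 23.50 dB → 23.5 dB

23.5 dB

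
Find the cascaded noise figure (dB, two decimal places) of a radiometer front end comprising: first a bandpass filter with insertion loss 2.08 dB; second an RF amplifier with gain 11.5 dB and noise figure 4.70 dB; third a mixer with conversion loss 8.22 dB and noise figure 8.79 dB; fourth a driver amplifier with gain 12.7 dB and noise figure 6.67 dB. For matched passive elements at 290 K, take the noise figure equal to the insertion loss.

Convert to linear (a loss of L dB is a gain of −L dB): F_i = 10^(NF_i/10), G_i = 10^(G_i,dB/10)
  Stage 1: F_1 = 10^(2.08/10) = 1.614, G_1 = 10^(−2.08/10) = 0.6194
  Stage 2: F_2 = 10^(4.70/10) = 2.951, G_2 = 10^(11.5/10) = 14.13
  Stage 3: F_3 = 10^(8.79/10) = 7.568, G_3 = 10^(−8.22/10) = 0.1507
  Stage 4: F_4 = 10^(6.67/10) = 4.645, G_4 = 10^(12.7/10) = 18.62
Friis cascade:
  F = 1.614 + (2.951 − 1)/0.6194 + (7.568 − 1)/8.750 + (4.645 − 1)/1.318 = 8.280
NF = 10 log₁₀(8.280) = 9.18 dB

9.18 dB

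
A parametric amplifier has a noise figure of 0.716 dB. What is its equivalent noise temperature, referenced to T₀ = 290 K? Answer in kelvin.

F = 10^(0.716/10) = 1.17923
T_e = (F − 1)·T₀ = (1.17923 − 1) × 290 = 52.0 K

52.0 K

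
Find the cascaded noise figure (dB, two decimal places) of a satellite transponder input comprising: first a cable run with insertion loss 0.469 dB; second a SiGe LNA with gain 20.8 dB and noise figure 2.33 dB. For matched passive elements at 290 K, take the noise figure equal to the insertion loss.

2.80 dB

Convert to linear (a loss of L dB is a gain of −L dB): F_i = 10^(NF_i/10), G_i = 10^(G_i,dB/10)
  Stage 1: F_1 = 10^(0.469/10) = 1.114, G_1 = 10^(−0.469/10) = 0.8976
  Stage 2: F_2 = 10^(2.33/10) = 1.710, G_2 = 10^(20.8/10) = 120.2
Friis cascade:
  F = 1.114 + (1.710 − 1)/0.8976 = 1.905
NF = 10 log₁₀(1.905) = 2.80 dB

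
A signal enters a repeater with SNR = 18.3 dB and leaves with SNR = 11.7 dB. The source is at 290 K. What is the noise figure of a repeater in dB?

NF (dB) = SNR_in(dB) − SNR_out(dB) when the source is at T₀
NF = 18.3 − 11.7 = 6.6 dB

6.6 dB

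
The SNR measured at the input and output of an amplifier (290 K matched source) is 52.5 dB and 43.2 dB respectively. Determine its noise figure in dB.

NF (dB) = SNR_in(dB) − SNR_out(dB) when the source is at T₀
NF = 52.5 − 43.2 = 9.3 dB

9.3 dB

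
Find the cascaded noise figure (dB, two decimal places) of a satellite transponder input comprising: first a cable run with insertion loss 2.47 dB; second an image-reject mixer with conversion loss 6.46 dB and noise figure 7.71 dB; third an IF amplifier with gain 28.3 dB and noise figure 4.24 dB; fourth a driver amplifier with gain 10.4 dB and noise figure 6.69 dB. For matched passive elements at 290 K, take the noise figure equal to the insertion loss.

Convert to linear (a loss of L dB is a gain of −L dB): F_i = 10^(NF_i/10), G_i = 10^(G_i,dB/10)
  Stage 1: F_1 = 10^(2.47/10) = 1.766, G_1 = 10^(−2.47/10) = 0.5662
  Stage 2: F_2 = 10^(7.71/10) = 5.902, G_2 = 10^(−6.46/10) = 0.2259
  Stage 3: F_3 = 10^(4.24/10) = 2.655, G_3 = 10^(28.3/10) = 676.1
  Stage 4: F_4 = 10^(6.69/10) = 4.667, G_4 = 10^(10.4/10) = 10.96
Friis cascade:
  F = 1.766 + (5.902 − 1)/0.5662 + (2.655 − 1)/0.1279 + (4.667 − 1)/86.50 = 23.40
NF = 10 log₁₀(23.40) = 13.69 dB

13.69 dB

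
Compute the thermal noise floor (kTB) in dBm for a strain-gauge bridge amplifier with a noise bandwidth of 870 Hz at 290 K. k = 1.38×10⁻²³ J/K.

−144.6 dBm

P_n = kTB = 1.38×10⁻²³ × 290 × 8.70×10² = 3.48×10⁻¹⁸ W
In dBm: 10 log₁₀(3.48×10⁻¹⁸ / 10⁻³) = −144.6 dBm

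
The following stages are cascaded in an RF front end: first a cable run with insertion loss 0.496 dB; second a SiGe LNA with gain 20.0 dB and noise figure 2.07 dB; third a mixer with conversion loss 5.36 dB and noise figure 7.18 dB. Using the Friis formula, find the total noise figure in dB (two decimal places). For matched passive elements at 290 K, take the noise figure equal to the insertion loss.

Convert to linear (a loss of L dB is a gain of −L dB): F_i = 10^(NF_i/10), G_i = 10^(G_i,dB/10)
  Stage 1: F_1 = 10^(0.496/10) = 1.121, G_1 = 10^(−0.496/10) = 0.8921
  Stage 2: F_2 = 10^(2.07/10) = 1.611, G_2 = 10^(20.0/10) = 100.0
  Stage 3: F_3 = 10^(7.18/10) = 5.224, G_3 = 10^(−5.36/10) = 0.2911
Friis cascade:
  F = 1.121 + (1.611 − 1)/0.8921 + (5.224 − 1)/89.21 = 1.853
NF = 10 log₁₀(1.853) = 2.68 dB

2.68 dB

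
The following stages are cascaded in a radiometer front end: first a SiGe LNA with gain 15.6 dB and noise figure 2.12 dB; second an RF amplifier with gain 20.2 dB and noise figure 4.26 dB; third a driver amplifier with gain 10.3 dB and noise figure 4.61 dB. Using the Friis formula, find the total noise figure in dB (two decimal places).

Convert to linear (a loss of L dB is a gain of −L dB): F_i = 10^(NF_i/10), G_i = 10^(G_i,dB/10)
  Stage 1: F_1 = 10^(2.12/10) = 1.629, G_1 = 10^(15.6/10) = 36.31
  Stage 2: F_2 = 10^(4.26/10) = 2.667, G_2 = 10^(20.2/10) = 104.7
  Stage 3: F_3 = 10^(4.61/10) = 2.891, G_3 = 10^(10.3/10) = 10.72
Friis cascade:
  F = 1.629 + (2.667 − 1)/36.31 + (2.891 − 1)/3802 = 1.676
NF = 10 log₁₀(1.676) = 2.24 dB

2.24 dB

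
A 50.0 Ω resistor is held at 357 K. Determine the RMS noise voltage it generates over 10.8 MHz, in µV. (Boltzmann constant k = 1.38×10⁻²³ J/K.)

3.26 µV

V_n = √(4kTRB)
4kTRB = 4 × 1.38×10⁻²³ × 357 × 5.00×10¹ × 1.08×10⁷ = 1.06×10⁻¹¹ V²
V_n = √(1.06×10⁻¹¹) = 3.26×10⁻⁶ V = 3.26 µV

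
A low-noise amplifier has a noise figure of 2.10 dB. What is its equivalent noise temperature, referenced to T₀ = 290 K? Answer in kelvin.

180 K

F = 10^(2.10/10) = 1.62181
T_e = (F − 1)·T₀ = (1.62181 − 1) × 290 = 180 K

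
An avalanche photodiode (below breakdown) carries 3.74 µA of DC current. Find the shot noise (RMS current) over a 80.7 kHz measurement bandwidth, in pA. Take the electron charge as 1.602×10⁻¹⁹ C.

311 pA

I_n = √(2qI·B)
2qI·B = 2 × 1.602×10⁻¹⁹ × 3.74×10⁻⁶ × 8.07×10⁴ = 9.67×10⁻²⁰ A²
I_n = √(9.67×10⁻²⁰) = 3.11×10⁻¹⁰ A = 311 pA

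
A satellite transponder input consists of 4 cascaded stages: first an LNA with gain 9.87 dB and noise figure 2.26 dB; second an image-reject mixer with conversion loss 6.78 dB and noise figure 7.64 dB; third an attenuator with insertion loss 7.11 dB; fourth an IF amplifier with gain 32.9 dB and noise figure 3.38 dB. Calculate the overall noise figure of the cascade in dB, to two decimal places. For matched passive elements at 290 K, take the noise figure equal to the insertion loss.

Convert to linear (a loss of L dB is a gain of −L dB): F_i = 10^(NF_i/10), G_i = 10^(G_i,dB/10)
  Stage 1: F_1 = 10^(2.26/10) = 1.683, G_1 = 10^(9.87/10) = 9.705
  Stage 2: F_2 = 10^(7.64/10) = 5.808, G_2 = 10^(−6.78/10) = 0.2099
  Stage 3: F_3 = 10^(7.11/10) = 5.140, G_3 = 10^(−7.11/10) = 0.1945
  Stage 4: F_4 = 10^(3.38/10) = 2.178, G_4 = 10^(32.9/10) = 1950
Friis cascade:
  F = 1.683 + (5.808 − 1)/9.705 + (5.140 − 1)/2.037 + (2.178 − 1)/0.3963 = 7.183
NF = 10 log₁₀(7.183) = 8.56 dB

8.56 dB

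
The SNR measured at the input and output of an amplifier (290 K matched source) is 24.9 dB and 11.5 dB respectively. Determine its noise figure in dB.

13.4 dB

NF (dB) = SNR_in(dB) − SNR_out(dB) when the source is at T₀
NF = 24.9 − 11.5 = 13.4 dB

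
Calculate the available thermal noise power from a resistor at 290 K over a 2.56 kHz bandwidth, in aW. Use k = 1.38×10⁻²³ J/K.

P_n = kTB = 1.38×10⁻²³ × 290 × 2.56×10³ = 1.02×10⁻¹⁷ W = 10.2 aW

10.2 aW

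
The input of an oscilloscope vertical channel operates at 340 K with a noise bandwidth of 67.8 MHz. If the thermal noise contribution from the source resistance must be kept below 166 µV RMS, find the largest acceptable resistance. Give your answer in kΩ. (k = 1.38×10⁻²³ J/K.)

21.7 kΩ

Johnson–Nyquist: V_n = √(4kTRB) ⇒ R = V_n² / (4kTB)
4kTB = 4 × 1.38×10⁻²³ × 340 × 6.78×10⁷ = 1.27×10⁻¹²
R = (1.66×10⁻⁴)² / 1.27×10⁻¹² = 2.17×10⁴ Ω = 21.7 kΩ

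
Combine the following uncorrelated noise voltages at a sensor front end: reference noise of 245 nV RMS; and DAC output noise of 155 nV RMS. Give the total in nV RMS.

290 nV

Uncorrelated sources add in power (mean-square): V_tot = √(ΣV_i²)
V_tot = √[(2.45×10⁻⁷)² + (1.55×10⁻⁷)²] = 2.90×10⁻⁷ V = 290 nV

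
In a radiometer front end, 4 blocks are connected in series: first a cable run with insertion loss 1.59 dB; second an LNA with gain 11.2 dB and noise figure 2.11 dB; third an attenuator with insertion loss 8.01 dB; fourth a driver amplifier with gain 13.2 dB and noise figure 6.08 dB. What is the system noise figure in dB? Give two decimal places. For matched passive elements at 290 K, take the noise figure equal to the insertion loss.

Convert to linear (a loss of L dB is a gain of −L dB): F_i = 10^(NF_i/10), G_i = 10^(G_i,dB/10)
  Stage 1: F_1 = 10^(1.59/10) = 1.442, G_1 = 10^(−1.59/10) = 0.6934
  Stage 2: F_2 = 10^(2.11/10) = 1.626, G_2 = 10^(11.2/10) = 13.18
  Stage 3: F_3 = 10^(8.01/10) = 6.324, G_3 = 10^(−8.01/10) = 0.1581
  Stage 4: F_4 = 10^(6.08/10) = 4.055, G_4 = 10^(13.2/10) = 20.89
Friis cascade:
  F = 1.442 + (1.626 − 1)/0.6934 + (6.324 − 1)/9.141 + (4.055 − 1)/1.445 = 5.040
NF = 10 log₁₀(5.040) = 7.02 dB

7.02 dB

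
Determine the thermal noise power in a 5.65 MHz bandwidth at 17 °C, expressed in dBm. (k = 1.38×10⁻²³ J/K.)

T = 17 °C + 273.15 = 290.15 K
P_n = kTB = 1.38×10⁻²³ × 290.15 × 5.65×10⁶ = 2.26×10⁻¹⁴ W
In dBm: 10 log₁₀(2.26×10⁻¹⁴ / 10⁻³) = −106.5 dBm

−106.5 dBm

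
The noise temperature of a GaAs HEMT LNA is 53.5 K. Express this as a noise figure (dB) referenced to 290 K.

0.735 dB

F = 1 + T_e/T₀ = 1 + 53.5/290 = 1.18448
NF = 10 log₁₀(1.18448) = 0.735 dB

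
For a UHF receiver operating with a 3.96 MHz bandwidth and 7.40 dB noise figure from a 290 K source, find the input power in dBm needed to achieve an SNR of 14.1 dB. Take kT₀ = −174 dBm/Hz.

−86.5 dBm

Sensitivity = −174 + 10 log₁₀(B) + NF + SNR_min
= −174 + 65.98 + 7.40 + 14.1
= −86.52 dBm → −86.5 dBm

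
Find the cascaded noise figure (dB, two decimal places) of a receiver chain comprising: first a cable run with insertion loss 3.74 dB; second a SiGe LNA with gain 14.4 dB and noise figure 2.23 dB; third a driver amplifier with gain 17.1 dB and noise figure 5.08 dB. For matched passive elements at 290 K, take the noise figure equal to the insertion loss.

Convert to linear (a loss of L dB is a gain of −L dB): F_i = 10^(NF_i/10), G_i = 10^(G_i,dB/10)
  Stage 1: F_1 = 10^(3.74/10) = 2.366, G_1 = 10^(−3.74/10) = 0.4227
  Stage 2: F_2 = 10^(2.23/10) = 1.671, G_2 = 10^(14.4/10) = 27.54
  Stage 3: F_3 = 10^(5.08/10) = 3.221, G_3 = 10^(17.1/10) = 51.29
Friis cascade:
  F = 2.366 + (1.671 − 1)/0.4227 + (3.221 − 1)/11.64 = 4.144
NF = 10 log₁₀(4.144) = 6.17 dB

6.17 dB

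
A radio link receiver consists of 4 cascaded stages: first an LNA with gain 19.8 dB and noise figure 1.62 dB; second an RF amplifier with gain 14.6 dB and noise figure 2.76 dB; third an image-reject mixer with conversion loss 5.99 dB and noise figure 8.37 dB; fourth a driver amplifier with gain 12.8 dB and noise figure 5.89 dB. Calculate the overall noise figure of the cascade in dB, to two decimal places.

Convert to linear (a loss of L dB is a gain of −L dB): F_i = 10^(NF_i/10), G_i = 10^(G_i,dB/10)
  Stage 1: F_1 = 10^(1.62/10) = 1.452, G_1 = 10^(19.8/10) = 95.50
  Stage 2: F_2 = 10^(2.76/10) = 1.888, G_2 = 10^(14.6/10) = 28.84
  Stage 3: F_3 = 10^(8.37/10) = 6.871, G_3 = 10^(−5.99/10) = 0.2518
  Stage 4: F_4 = 10^(5.89/10) = 3.882, G_4 = 10^(12.8/10) = 19.05
Friis cascade:
  F = 1.452 + (1.888 − 1)/95.50 + (6.871 − 1)/2754 + (3.882 − 1)/693.4 = 1.468
NF = 10 log₁₀(1.468) = 1.67 dB

1.67 dB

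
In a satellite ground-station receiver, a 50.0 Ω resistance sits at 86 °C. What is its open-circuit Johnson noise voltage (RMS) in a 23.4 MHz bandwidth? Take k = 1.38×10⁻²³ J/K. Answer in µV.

T = 86 °C + 273.15 = 359.15 K
V_n = √(4kTRB)
4kTRB = 4 × 1.38×10⁻²³ × 359.15 × 5.00×10¹ × 2.34×10⁷ = 2.32×10⁻¹¹ V²
V_n = √(2.32×10⁻¹¹) = 4.82×10⁻⁶ V = 4.82 µV

4.82 µV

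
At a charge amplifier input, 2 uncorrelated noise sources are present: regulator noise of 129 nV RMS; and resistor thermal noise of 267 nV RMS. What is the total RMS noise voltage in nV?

Uncorrelated sources add in power (mean-square): V_tot = √(ΣV_i²)
V_tot = √[(1.29×10⁻⁷)² + (2.67×10⁻⁷)²] = 2.97×10⁻⁷ V = 297 nV

297 nV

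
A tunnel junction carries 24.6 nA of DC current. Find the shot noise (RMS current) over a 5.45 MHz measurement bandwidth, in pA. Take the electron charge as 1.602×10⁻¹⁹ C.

I_n = √(2qI·B)
2qI·B = 2 × 1.602×10⁻¹⁹ × 2.46×10⁻⁸ × 5.45×10⁶ = 4.30×10⁻²⁰ A²
I_n = √(4.30×10⁻²⁰) = 2.07×10⁻¹⁰ A = 207 pA

207 pA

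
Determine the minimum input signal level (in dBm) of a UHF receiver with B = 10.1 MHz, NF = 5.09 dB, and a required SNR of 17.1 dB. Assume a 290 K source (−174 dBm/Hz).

−81.8 dBm

Sensitivity = −174 + 10 log₁₀(B) + NF + SNR_min
= −174 + 70.04 + 5.09 + 17.1
= −81.77 dBm → −81.8 dBm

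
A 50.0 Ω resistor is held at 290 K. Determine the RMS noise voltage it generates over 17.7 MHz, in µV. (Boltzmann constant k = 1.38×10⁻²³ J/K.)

V_n = √(4kTRB)
4kTRB = 4 × 1.38×10⁻²³ × 290 × 5.00×10¹ × 1.77×10⁷ = 1.42×10⁻¹¹ V²
V_n = √(1.42×10⁻¹¹) = 3.76×10⁻⁶ V = 3.76 µV

3.76 µV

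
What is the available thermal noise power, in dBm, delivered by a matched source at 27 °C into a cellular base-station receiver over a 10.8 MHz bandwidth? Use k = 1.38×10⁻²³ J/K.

T = 27 °C + 273.15 = 300.15 K
P_n = kTB = 1.38×10⁻²³ × 300.15 × 1.08×10⁷ = 4.47×10⁻¹⁴ W
In dBm: 10 log₁₀(4.47×10⁻¹⁴ / 10⁻³) = −103.5 dBm

−103.5 dBm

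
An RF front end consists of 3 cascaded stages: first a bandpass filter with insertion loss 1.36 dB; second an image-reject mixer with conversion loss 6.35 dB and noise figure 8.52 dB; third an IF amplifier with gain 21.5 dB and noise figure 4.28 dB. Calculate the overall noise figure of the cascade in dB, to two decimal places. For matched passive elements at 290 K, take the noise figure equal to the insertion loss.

12.93 dB

Convert to linear (a loss of L dB is a gain of −L dB): F_i = 10^(NF_i/10), G_i = 10^(G_i,dB/10)
  Stage 1: F_1 = 10^(1.36/10) = 1.368, G_1 = 10^(−1.36/10) = 0.7311
  Stage 2: F_2 = 10^(8.52/10) = 7.112, G_2 = 10^(−6.35/10) = 0.2317
  Stage 3: F_3 = 10^(4.28/10) = 2.679, G_3 = 10^(21.5/10) = 141.3
Friis cascade:
  F = 1.368 + (7.112 − 1)/0.7311 + (2.679 − 1)/0.1694 = 19.64
NF = 10 log₁₀(19.64) = 12.93 dB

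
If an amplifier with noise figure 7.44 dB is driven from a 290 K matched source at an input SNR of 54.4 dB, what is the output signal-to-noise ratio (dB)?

By definition F = SNR_in/SNR_out, so in dB: SNR_out = SNR_in − NF
SNR_out = 54.4 − 7.44 = 46.96 dB

46.96 dB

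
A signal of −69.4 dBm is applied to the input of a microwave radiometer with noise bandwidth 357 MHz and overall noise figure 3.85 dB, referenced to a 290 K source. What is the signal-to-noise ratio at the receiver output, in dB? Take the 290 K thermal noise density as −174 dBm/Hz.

Noise floor: N = −174 + 10 log₁₀(B) + NF
10 log₁₀(3.57×10⁸) = 85.53 dB
N = −174 + 85.53 + 3.85 = −84.62 dBm
SNR = P_sig − N = −69.4 − (−84.62) = 15.22 dB → 15.2 dB

15.2 dB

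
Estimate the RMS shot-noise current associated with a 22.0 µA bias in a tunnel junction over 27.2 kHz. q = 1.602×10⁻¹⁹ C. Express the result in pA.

I_n = √(2qI·B)
2qI·B = 2 × 1.602×10⁻¹⁹ × 2.20×10⁻⁵ × 2.72×10⁴ = 1.92×10⁻¹⁹ A²
I_n = √(1.92×10⁻¹⁹) = 4.38×10⁻¹⁰ A = 438 pA

438 pA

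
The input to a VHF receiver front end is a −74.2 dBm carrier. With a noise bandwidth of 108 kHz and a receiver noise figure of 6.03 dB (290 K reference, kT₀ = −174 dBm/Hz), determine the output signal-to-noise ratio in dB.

43.4 dB

Noise floor: N = −174 + 10 log₁₀(B) + NF
10 log₁₀(1.08×10⁵) = 50.33 dB
N = −174 + 50.33 + 6.03 = −117.64 dBm
SNR = P_sig − N = −74.2 − (−117.64) = 43.44 dB → 43.4 dB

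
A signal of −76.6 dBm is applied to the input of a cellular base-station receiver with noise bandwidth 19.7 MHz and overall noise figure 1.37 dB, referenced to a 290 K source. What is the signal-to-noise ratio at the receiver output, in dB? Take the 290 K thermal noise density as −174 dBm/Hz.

Noise floor: N = −174 + 10 log₁₀(B) + NF
10 log₁₀(1.97×10⁷) = 72.94 dB
N = −174 + 72.94 + 1.37 = −99.69 dBm
SNR = P_sig − N = −76.6 − (−99.69) = 23.09 dB → 23.1 dB

23.1 dB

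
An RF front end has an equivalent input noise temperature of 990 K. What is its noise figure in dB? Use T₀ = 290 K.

F = 1 + T_e/T₀ = 1 + 990/290 = 4.41379
NF = 10 log₁₀(4.41379) = 6.45 dB

6.45 dB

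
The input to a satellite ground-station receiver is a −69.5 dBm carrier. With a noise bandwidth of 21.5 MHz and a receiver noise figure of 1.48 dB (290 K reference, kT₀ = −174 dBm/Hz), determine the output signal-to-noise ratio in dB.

Noise floor: N = −174 + 10 log₁₀(B) + NF
10 log₁₀(2.15×10⁷) = 73.32 dB
N = −174 + 73.32 + 1.48 = −99.20 dBm
SNR = P_sig − N = −69.5 − (−99.20) = 29.70 dB → 29.7 dB

29.7 dB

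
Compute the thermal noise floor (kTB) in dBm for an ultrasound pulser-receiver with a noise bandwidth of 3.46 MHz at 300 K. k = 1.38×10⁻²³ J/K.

P_n = kTB = 1.38×10⁻²³ × 300 × 3.46×10⁶ = 1.43×10⁻¹⁴ W
In dBm: 10 log₁₀(1.43×10⁻¹⁴ / 10⁻³) = −108.4 dBm

−108.4 dBm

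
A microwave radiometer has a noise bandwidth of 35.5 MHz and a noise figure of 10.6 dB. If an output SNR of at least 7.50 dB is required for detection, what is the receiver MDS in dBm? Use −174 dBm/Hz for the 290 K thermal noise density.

−80.4 dBm

Sensitivity = −174 + 10 log₁₀(B) + NF + SNR_min
= −174 + 75.5 + 10.6 + 7.50
= −80.40 dBm → −80.4 dBm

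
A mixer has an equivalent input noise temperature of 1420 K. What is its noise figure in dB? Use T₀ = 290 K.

F = 1 + T_e/T₀ = 1 + 1420/290 = 5.89655
NF = 10 log₁₀(5.89655) = 7.71 dB

7.71 dB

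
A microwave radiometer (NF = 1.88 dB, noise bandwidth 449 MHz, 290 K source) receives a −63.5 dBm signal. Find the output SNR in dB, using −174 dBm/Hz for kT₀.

22.1 dB

Noise floor: N = −174 + 10 log₁₀(B) + NF
10 log₁₀(4.49×10⁸) = 86.52 dB
N = −174 + 86.52 + 1.88 = −85.60 dBm
SNR = P_sig − N = −63.5 − (−85.60) = 22.10 dB → 22.1 dB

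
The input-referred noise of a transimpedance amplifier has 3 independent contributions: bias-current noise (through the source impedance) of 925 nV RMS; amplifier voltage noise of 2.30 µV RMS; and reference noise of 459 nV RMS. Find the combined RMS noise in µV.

2.52 µV

Uncorrelated sources add in power (mean-square): V_tot = √(ΣV_i²)
V_tot = √[(9.25×10⁻⁷)² + (2.30×10⁻⁶)² + (4.59×10⁻⁷)²] = 2.52×10⁻⁶ V = 2.52 µV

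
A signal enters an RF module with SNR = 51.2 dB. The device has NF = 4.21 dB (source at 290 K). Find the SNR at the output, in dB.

46.99 dB

By definition F = SNR_in/SNR_out, so in dB: SNR_out = SNR_in − NF
SNR_out = 51.2 − 4.21 = 46.99 dB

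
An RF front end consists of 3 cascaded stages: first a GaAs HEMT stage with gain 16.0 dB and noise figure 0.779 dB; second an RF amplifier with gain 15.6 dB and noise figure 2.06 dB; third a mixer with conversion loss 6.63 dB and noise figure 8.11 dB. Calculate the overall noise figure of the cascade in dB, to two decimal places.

Convert to linear (a loss of L dB is a gain of −L dB): F_i = 10^(NF_i/10), G_i = 10^(G_i,dB/10)
  Stage 1: F_1 = 10^(0.779/10) = 1.196, G_1 = 10^(16.0/10) = 39.81
  Stage 2: F_2 = 10^(2.06/10) = 1.607, G_2 = 10^(15.6/10) = 36.31
  Stage 3: F_3 = 10^(8.11/10) = 6.471, G_3 = 10^(−6.63/10) = 0.2173
Friis cascade:
  F = 1.196 + (1.607 − 1)/39.81 + (6.471 − 1)/1445 = 1.215
NF = 10 log₁₀(1.215) = 0.85 dB

0.85 dB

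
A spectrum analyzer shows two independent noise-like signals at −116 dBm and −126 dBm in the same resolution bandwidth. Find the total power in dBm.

Convert to linear, add, convert back:
P₁ = 2.51×10⁻¹⁵ W, P₂ = 2.51×10⁻¹⁶ W
P_tot = 2.76×10⁻¹⁵ W → 10 log₁₀(P_tot / 10⁻³) = −115.6 dBm

−115.6 dBm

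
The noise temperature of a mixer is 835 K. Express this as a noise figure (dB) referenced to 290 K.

5.89 dB

F = 1 + T_e/T₀ = 1 + 835/290 = 3.87931
NF = 10 log₁₀(3.87931) = 5.89 dB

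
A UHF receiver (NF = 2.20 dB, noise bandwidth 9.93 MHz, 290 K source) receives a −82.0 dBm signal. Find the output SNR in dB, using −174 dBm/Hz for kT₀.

Noise floor: N = −174 + 10 log₁₀(B) + NF
10 log₁₀(9.93×10⁶) = 69.97 dB
N = −174 + 69.97 + 2.20 = −101.83 dBm
SNR = P_sig − N = −82.0 − (−101.83) = 19.83 dB → 19.8 dB

19.8 dB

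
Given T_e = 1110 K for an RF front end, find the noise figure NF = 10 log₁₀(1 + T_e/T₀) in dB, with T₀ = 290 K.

F = 1 + T_e/T₀ = 1 + 1110/290 = 4.82759
NF = 10 log₁₀(4.82759) = 6.84 dB

6.84 dB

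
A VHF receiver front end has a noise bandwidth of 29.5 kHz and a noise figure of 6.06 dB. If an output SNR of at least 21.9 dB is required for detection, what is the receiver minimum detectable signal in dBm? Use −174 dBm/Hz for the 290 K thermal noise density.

−101.3 dBm

Sensitivity = −174 + 10 log₁₀(B) + NF + SNR_min
= −174 + 44.7 + 6.06 + 21.9
= −101.34 dBm → −101.3 dBm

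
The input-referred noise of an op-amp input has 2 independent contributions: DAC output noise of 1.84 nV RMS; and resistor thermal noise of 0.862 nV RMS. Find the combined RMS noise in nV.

Uncorrelated sources add in power (mean-square): V_tot = √(ΣV_i²)
V_tot = √[(1.84×10⁻⁹)² + (8.62×10⁻¹⁰)²] = 2.03×10⁻⁹ V = 2.03 nV

2.03 nV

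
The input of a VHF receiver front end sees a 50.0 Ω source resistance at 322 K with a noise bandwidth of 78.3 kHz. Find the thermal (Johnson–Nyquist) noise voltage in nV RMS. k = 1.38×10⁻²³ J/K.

264 nV

V_n = √(4kTRB)
4kTRB = 4 × 1.38×10⁻²³ × 322 × 5.00×10¹ × 7.83×10⁴ = 6.96×10⁻¹⁴ V²
V_n = √(6.96×10⁻¹⁴) = 2.64×10⁻⁷ V = 264 nV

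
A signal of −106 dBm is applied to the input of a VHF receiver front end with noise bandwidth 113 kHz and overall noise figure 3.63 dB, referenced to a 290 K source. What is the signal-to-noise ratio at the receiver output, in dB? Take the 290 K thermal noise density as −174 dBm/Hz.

13.8 dB

Noise floor: N = −174 + 10 log₁₀(B) + NF
10 log₁₀(1.13×10⁵) = 50.53 dB
N = −174 + 50.53 + 3.63 = −119.84 dBm
SNR = P_sig − N = −106 − (−119.84) = 13.84 dB → 13.8 dB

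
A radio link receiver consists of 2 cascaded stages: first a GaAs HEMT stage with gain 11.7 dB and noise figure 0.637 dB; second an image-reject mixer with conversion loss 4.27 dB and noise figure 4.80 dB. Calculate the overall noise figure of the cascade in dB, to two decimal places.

Convert to linear (a loss of L dB is a gain of −L dB): F_i = 10^(NF_i/10), G_i = 10^(G_i,dB/10)
  Stage 1: F_1 = 10^(0.637/10) = 1.158, G_1 = 10^(11.7/10) = 14.79
  Stage 2: F_2 = 10^(4.80/10) = 3.020, G_2 = 10^(−4.27/10) = 0.3741
Friis cascade:
  F = 1.158 + (3.020 − 1)/14.79 = 1.295
NF = 10 log₁₀(1.295) = 1.12 dB

1.12 dB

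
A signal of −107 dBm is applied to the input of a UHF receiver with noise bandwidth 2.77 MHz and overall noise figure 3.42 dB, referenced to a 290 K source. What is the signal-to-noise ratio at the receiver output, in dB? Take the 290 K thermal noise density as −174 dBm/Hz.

−0.8 dB

Noise floor: N = −174 + 10 log₁₀(B) + NF
10 log₁₀(2.77×10⁶) = 64.42 dB
N = −174 + 64.42 + 3.42 = −106.16 dBm
SNR = P_sig − N = −107 − (−106.16) = −0.84 dB → −0.8 dB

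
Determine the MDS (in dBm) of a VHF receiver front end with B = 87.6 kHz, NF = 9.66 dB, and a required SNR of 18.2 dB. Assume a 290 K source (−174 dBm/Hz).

Sensitivity = −174 + 10 log₁₀(B) + NF + SNR_min
= −174 + 49.43 + 9.66 + 18.2
= −96.71 dBm → −96.7 dBm

−96.7 dBm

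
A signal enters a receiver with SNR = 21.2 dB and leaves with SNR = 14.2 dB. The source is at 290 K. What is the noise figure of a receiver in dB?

NF (dB) = SNR_in(dB) − SNR_out(dB) when the source is at T₀
NF = 21.2 − 14.2 = 7.0 dB

7.0 dB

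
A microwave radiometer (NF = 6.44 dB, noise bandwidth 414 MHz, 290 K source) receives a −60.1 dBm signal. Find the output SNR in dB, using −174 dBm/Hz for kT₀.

Noise floor: N = −174 + 10 log₁₀(B) + NF
10 log₁₀(4.14×10⁸) = 86.17 dB
N = −174 + 86.17 + 6.44 = −81.39 dBm
SNR = P_sig − N = −60.1 − (−81.39) = 21.29 dB → 21.3 dB

21.3 dB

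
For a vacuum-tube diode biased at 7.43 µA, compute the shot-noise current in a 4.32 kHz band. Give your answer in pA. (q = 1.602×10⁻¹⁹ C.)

I_n = √(2qI·B)
2qI·B = 2 × 1.602×10⁻¹⁹ × 7.43×10⁻⁶ × 4.32×10³ = 1.03×10⁻²⁰ A²
I_n = √(1.03×10⁻²⁰) = 1.01×10⁻¹⁰ A = 101 pA

101 pA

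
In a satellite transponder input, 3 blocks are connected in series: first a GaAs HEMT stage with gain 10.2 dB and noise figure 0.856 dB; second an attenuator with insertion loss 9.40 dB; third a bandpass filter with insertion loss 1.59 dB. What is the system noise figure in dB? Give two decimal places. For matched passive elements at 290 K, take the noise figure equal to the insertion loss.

Convert to linear (a loss of L dB is a gain of −L dB): F_i = 10^(NF_i/10), G_i = 10^(G_i,dB/10)
  Stage 1: F_1 = 10^(0.856/10) = 1.218, G_1 = 10^(10.2/10) = 10.47
  Stage 2: F_2 = 10^(9.40/10) = 8.710, G_2 = 10^(−9.40/10) = 0.1148
  Stage 3: F_3 = 10^(1.59/10) = 1.442, G_3 = 10^(−1.59/10) = 0.6934
Friis cascade:
  F = 1.218 + (8.710 − 1)/10.47 + (1.442 − 1)/1.202 = 2.322
NF = 10 log₁₀(2.322) = 3.66 dB

3.66 dB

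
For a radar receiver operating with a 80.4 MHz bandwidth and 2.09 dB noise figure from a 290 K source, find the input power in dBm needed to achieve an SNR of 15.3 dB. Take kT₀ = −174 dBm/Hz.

Sensitivity = −174 + 10 log₁₀(B) + NF + SNR_min
= −174 + 79.05 + 2.09 + 15.3
= −77.56 dBm → −77.6 dBm

−77.6 dBm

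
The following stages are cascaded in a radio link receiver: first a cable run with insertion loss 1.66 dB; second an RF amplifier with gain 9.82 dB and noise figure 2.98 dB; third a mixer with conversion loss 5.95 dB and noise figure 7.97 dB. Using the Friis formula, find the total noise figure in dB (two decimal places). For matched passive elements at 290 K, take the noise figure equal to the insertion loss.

5.70 dB

Convert to linear (a loss of L dB is a gain of −L dB): F_i = 10^(NF_i/10), G_i = 10^(G_i,dB/10)
  Stage 1: F_1 = 10^(1.66/10) = 1.466, G_1 = 10^(−1.66/10) = 0.6823
  Stage 2: F_2 = 10^(2.98/10) = 1.986, G_2 = 10^(9.82/10) = 9.594
  Stage 3: F_3 = 10^(7.97/10) = 6.266, G_3 = 10^(−5.95/10) = 0.2541
Friis cascade:
  F = 1.466 + (1.986 − 1)/0.6823 + (6.266 − 1)/6.546 = 3.715
NF = 10 log₁₀(3.715) = 5.70 dB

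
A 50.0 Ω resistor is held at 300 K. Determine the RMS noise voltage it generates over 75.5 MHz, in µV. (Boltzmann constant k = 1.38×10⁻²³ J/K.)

7.91 µV

V_n = √(4kTRB)
4kTRB = 4 × 1.38×10⁻²³ × 300 × 5.00×10¹ × 7.55×10⁷ = 6.25×10⁻¹¹ V²
V_n = √(6.25×10⁻¹¹) = 7.91×10⁻⁶ V = 7.91 µV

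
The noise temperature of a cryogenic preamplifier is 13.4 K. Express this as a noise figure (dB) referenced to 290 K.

0.196 dB

F = 1 + T_e/T₀ = 1 + 13.4/290 = 1.04621
NF = 10 log₁₀(1.04621) = 0.196 dB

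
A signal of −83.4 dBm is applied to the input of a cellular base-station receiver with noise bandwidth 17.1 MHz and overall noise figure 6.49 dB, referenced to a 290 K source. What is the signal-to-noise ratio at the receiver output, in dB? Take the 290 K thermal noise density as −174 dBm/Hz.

Noise floor: N = −174 + 10 log₁₀(B) + NF
10 log₁₀(1.71×10⁷) = 72.33 dB
N = −174 + 72.33 + 6.49 = −95.18 dBm
SNR = P_sig − N = −83.4 − (−95.18) = 11.78 dB → 11.8 dB

11.8 dB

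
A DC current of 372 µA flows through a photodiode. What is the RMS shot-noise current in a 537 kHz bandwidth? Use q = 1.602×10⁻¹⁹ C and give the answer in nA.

I_n = √(2qI·B)
2qI·B = 2 × 1.602×10⁻¹⁹ × 3.72×10⁻⁴ × 5.37×10⁵ = 6.40×10⁻¹⁷ A²
I_n = √(6.40×10⁻¹⁷) = 8.00×10⁻⁹ A = 8.00 nA

8.00 nA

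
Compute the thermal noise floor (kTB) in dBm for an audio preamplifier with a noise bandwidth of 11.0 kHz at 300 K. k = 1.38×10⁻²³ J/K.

−133.4 dBm

P_n = kTB = 1.38×10⁻²³ × 300 × 1.10×10⁴ = 4.55×10⁻¹⁷ W
In dBm: 10 log₁₀(4.55×10⁻¹⁷ / 10⁻³) = −133.4 dBm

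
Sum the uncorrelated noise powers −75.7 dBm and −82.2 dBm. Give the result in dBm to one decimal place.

Convert to linear, add, convert back:
P₁ = 2.69×10⁻¹¹ W, P₂ = 6.03×10⁻¹² W
P_tot = 3.29×10⁻¹¹ W → 10 log₁₀(P_tot / 10⁻³) = −74.8 dBm

−74.8 dBm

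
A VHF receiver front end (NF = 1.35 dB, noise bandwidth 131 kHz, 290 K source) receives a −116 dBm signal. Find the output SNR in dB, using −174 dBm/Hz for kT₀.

Noise floor: N = −174 + 10 log₁₀(B) + NF
10 log₁₀(1.31×10⁵) = 51.17 dB
N = −174 + 51.17 + 1.35 = −121.48 dBm
SNR = P_sig − N = −116 − (−121.48) = 5.48 dB → 5.5 dB

5.5 dB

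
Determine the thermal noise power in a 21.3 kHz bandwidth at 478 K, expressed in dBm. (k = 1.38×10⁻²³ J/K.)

−128.5 dBm

P_n = kTB = 1.38×10⁻²³ × 478 × 2.13×10⁴ = 1.41×10⁻¹⁶ W
In dBm: 10 log₁₀(1.41×10⁻¹⁶ / 10⁻³) = −128.5 dBm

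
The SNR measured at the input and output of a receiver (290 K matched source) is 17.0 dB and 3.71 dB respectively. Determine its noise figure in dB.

NF (dB) = SNR_in(dB) − SNR_out(dB) when the source is at T₀
NF = 17.0 − 3.71 = 13.29 dB

13.29 dB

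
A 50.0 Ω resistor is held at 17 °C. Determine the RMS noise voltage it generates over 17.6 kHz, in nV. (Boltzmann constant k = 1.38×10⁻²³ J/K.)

119 nV

T = 17 °C + 273.15 = 290.15 K
V_n = √(4kTRB)
4kTRB = 4 × 1.38×10⁻²³ × 290.15 × 5.00×10¹ × 1.76×10⁴ = 1.41×10⁻¹⁴ V²
V_n = √(1.41×10⁻¹⁴) = 1.19×10⁻⁷ V = 119 nV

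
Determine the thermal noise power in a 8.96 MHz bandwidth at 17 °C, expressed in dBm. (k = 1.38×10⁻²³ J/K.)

−104.5 dBm

T = 17 °C + 273.15 = 290.15 K
P_n = kTB = 1.38×10⁻²³ × 290.15 × 8.96×10⁶ = 3.59×10⁻¹⁴ W
In dBm: 10 log₁₀(3.59×10⁻¹⁴ / 10⁻³) = −104.5 dBm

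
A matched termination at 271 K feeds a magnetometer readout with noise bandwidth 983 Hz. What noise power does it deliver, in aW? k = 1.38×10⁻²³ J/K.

P_n = kTB = 1.38×10⁻²³ × 271 × 9.83×10² = 3.68×10⁻¹⁸ W = 3.68 aW

3.68 aW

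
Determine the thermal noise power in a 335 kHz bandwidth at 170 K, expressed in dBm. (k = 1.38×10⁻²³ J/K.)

−121.0 dBm

P_n = kTB = 1.38×10⁻²³ × 170 × 3.35×10⁵ = 7.86×10⁻¹⁶ W
In dBm: 10 log₁₀(7.86×10⁻¹⁶ / 10⁻³) = −121.0 dBm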